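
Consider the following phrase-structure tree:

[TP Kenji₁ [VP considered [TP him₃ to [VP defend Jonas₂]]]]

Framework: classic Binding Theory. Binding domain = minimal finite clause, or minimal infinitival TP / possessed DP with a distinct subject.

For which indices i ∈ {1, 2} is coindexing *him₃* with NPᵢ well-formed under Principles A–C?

*him* is a pronoun, so Principle B applies: it must be free in its binding domain.
Binding domain of *him₃*: the matrix TP, whose subject is Kenji₁.
*Kenji₁* c-commands the pronoun within its binding domain → coindexation would violate Principle B.
*Jonas₂*: the pronoun c-commands this R-expression → coindexation would violate Principle C on *Jonas₂*.

none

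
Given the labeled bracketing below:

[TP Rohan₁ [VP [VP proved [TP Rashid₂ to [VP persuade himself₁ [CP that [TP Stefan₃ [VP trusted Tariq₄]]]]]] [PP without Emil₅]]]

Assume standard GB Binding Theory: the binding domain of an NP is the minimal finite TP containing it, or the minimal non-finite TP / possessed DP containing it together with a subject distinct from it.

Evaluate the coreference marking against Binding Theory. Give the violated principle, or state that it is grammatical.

Principle A

The two coindexed NPs are *Rohan₁* and *himself₁*.
*himself₁* is an anaphor. Principle A requires it to be bound within its binding domain — the embedded TP, whose subject is Rashid₂.
Within that domain it is c-commanded by *Rashid₂*, which does not share its index.
*Rohan₁* does c-command the anaphor, but from outside its binding domain.
The anaphor is unbound in its domain → Principle A violation.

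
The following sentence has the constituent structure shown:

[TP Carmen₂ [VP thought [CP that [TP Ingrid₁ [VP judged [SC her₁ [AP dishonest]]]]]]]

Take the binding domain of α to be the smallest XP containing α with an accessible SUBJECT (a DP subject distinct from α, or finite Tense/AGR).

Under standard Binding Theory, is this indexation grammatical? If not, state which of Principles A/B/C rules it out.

The two coindexed NPs are *Ingrid₁* and *her₁*.
*her₁* is a pronoun. Its binding domain is the embedded TP, whose subject is Ingrid₁.
*Ingrid₁* c-commands it within that domain and carries the same index.
The pronoun is locally bound → Principle B violation.

Principle B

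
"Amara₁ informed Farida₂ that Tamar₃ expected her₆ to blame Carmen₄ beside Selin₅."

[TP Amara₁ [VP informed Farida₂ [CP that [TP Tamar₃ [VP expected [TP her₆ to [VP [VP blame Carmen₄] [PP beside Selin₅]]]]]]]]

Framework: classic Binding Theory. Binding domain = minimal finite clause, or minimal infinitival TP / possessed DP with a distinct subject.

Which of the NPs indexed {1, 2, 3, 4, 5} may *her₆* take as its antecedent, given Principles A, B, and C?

{1, 2}

*her* is a pronoun, so Principle B applies: it must be free in its binding domain.
Binding domain of *her₆*: the embedded TP, whose subject is Tamar₃.
*Amara₁* c-commands the pronoun but from outside its binding domain, and is not c-commanded by it → coindexation permitted.
*Farida₂* c-commands the pronoun but from outside its binding domain, and is not c-commanded by it → coindexation permitted.
*Tamar₃* c-commands the pronoun within its binding domain → coindexation would violate Principle B.
*Carmen₄*: the pronoun c-commands this R-expression → coindexation would violate Principle C on *Carmen₄*.
*Selin₅*: the pronoun c-commands this R-expression → coindexation would violate Principle C on *Selin₅*.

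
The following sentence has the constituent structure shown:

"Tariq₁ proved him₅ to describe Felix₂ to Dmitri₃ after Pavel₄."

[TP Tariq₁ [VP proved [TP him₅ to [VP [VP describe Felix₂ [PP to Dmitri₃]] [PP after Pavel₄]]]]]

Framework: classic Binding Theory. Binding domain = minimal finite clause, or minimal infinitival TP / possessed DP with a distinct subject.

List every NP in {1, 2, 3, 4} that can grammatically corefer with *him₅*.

*him* is a pronoun, so Principle B applies: it must be free in its binding domain.
Binding domain of *him₅*: the matrix TP, whose subject is Tariq₁.
*Tariq₁* c-commands the pronoun within its binding domain → coindexation would violate Principle B.
*Felix₂*: the pronoun c-commands this R-expression → coindexation would violate Principle C on *Felix₂*.
*Dmitri₃*: the pronoun c-commands this R-expression → coindexation would violate Principle C on *Dmitri₃*.
*Pavel₄*: the pronoun c-commands this R-expression → coindexation would violate Principle C on *Pavel₄*.

none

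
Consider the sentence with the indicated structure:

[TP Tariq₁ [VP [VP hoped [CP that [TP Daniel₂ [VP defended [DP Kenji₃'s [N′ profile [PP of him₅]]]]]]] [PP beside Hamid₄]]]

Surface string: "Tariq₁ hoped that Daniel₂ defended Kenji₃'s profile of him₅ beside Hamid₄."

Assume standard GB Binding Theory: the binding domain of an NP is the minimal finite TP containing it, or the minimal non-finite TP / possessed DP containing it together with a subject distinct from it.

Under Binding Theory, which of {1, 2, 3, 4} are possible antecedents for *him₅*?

{1, 2, 4}

*him* is a pronoun, so Principle B applies: it must be free in its binding domain.
Binding domain of *him₅*: the possessed DP, whose subject is Kenji₃.
*Tariq₁* c-commands the pronoun but from outside its binding domain, and is not c-commanded by it → coindexation permitted.
*Daniel₂* c-commands the pronoun but from outside its binding domain, and is not c-commanded by it → coindexation permitted.
*Kenji₃* c-commands the pronoun within its binding domain → coindexation would violate Principle B.
*Hamid₄* and the pronoun do not c-command one another → neither Principle B nor Principle C is at stake; coindexation permitted.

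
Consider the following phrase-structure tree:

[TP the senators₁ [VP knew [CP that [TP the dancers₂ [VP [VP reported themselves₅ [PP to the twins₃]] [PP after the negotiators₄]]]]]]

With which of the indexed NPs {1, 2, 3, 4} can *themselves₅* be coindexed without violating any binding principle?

*themselves* is an anaphor, so Principle A applies: it must be bound in its binding domain.
Binding domain of *themselves₅*: the embedded TP, whose subject is the dancers₂.
*the senators₁* c-commands the anaphor but is outside its binding domain → cannot satisfy Principle A.
*the dancers₂* c-commands the anaphor within its binding domain → licit binder.
*the twins₃* does not c-command the anaphor → cannot bind it.
*the negotiators₄* does not c-command the anaphor → cannot bind it.

{2}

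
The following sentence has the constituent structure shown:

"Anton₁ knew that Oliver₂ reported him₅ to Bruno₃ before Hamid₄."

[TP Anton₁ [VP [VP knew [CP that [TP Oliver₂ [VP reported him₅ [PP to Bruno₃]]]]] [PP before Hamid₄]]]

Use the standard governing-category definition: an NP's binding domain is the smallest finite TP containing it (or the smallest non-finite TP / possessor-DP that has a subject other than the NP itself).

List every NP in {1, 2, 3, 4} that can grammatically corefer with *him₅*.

*him* is a pronoun, so Principle B applies: it must be free in its binding domain.
Binding domain of *him₅*: the embedded TP, whose subject is Oliver₂.
*Anton₁* c-commands the pronoun but from outside its binding domain, and is not c-commanded by it → coindexation permitted.
*Oliver₂* c-commands the pronoun within its binding domain → coindexation would violate Principle B.
*Bruno₃*: the pronoun c-commands this R-expression → coindexation would violate Principle C on *Bruno₃*.
*Hamid₄* and the pronoun do not c-command one another → neither Principle B nor Principle C is at stake; coindexation permitted.

{1, 4}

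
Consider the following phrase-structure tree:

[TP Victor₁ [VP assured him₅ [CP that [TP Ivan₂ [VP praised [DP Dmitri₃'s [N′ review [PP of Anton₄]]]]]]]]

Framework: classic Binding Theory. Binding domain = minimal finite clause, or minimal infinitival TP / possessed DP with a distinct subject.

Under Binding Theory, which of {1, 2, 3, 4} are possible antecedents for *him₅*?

none

*him* is a pronoun, so Principle B applies: it must be free in its binding domain.
Binding domain of *him₅*: the matrix TP, whose subject is Victor₁.
*Victor₁* c-commands the pronoun within its binding domain → coindexation would violate Principle B.
*Ivan₂*: the pronoun c-commands this R-expression → coindexation would violate Principle C on *Ivan₂*.
*Dmitri₃*: the pronoun c-commands this R-expression → coindexation would violate Principle C on *Dmitri₃*.
*Anton₄*: the pronoun c-commands this R-expression → coindexation would violate Principle C on *Anton₄*.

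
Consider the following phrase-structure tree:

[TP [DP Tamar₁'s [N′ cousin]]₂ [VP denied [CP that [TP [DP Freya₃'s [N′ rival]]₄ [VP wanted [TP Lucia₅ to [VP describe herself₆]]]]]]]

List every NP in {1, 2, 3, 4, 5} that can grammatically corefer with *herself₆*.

*herself* is an anaphor, so Principle A applies: it must be bound in its binding domain.
Binding domain of *herself₆*: the embedded TP, whose subject is Lucia₅.
*Tamar₁* does not c-command the anaphor → cannot bind it.
*[Tamar₁'s cousin]₂* c-commands the anaphor but is outside its binding domain → cannot satisfy Principle A.
*Freya₃* does not c-command the anaphor → cannot bind it.
*[Freya₃'s rival]₄* c-commands the anaphor but is outside its binding domain → cannot satisfy Principle A.
*Lucia₅* c-commands the anaphor within its binding domain → licit binder.

{5}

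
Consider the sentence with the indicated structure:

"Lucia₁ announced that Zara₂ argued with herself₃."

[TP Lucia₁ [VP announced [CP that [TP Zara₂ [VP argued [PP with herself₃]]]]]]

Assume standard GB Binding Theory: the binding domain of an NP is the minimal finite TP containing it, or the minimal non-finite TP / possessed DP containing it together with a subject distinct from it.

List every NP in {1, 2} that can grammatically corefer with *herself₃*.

*herself* is an anaphor, so Principle A applies: it must be bound in its binding domain.
Binding domain of *herself₃*: the embedded TP, whose subject is Zara₂.
*Lucia₁* c-commands the anaphor but is outside its binding domain → cannot satisfy Principle A.
*Zara₂* c-commands the anaphor within its binding domain → licit binder.

{2}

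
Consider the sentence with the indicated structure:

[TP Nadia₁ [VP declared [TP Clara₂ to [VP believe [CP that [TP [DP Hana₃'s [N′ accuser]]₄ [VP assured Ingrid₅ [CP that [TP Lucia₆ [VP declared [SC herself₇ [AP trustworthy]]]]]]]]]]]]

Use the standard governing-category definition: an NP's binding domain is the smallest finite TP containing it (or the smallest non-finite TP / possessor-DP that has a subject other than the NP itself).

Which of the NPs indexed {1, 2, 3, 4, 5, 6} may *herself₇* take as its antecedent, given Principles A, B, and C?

{6}

*herself* is an anaphor, so Principle A applies: it must be bound in its binding domain.
Binding domain of *herself₇*: the embedded TP, whose subject is Lucia₆.
*Nadia₁* c-commands the anaphor but is outside its binding domain → cannot satisfy Principle A.
*Clara₂* c-commands the anaphor but is outside its binding domain → cannot satisfy Principle A.
*Hana₃* does not c-command the anaphor → cannot bind it.
*[Hana₃'s accuser]₄* c-commands the anaphor but is outside its binding domain → cannot satisfy Principle A.
*Ingrid₅* c-commands the anaphor but is outside its binding domain → cannot satisfy Principle A.
*Lucia₆* c-commands the anaphor within its binding domain → licit binder.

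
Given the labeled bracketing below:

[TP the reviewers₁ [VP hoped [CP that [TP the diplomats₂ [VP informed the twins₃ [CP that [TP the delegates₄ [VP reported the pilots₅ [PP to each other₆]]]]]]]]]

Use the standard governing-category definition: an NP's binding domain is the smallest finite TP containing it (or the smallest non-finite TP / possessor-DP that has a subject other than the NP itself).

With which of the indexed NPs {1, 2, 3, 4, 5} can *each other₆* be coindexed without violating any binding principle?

{4, 5}

*each other* is an anaphor, so Principle A applies: it must be bound in its binding domain.
Binding domain of *each other₆*: the embedded TP, whose subject is the delegates₄.
*the reviewers₁* c-commands the anaphor but is outside its binding domain → cannot satisfy Principle A.
*the diplomats₂* c-commands the anaphor but is outside its binding domain → cannot satisfy Principle A.
*the twins₃* c-commands the anaphor but is outside its binding domain → cannot satisfy Principle A.
*the delegates₄* c-commands the anaphor within its binding domain → licit binder.
*the pilots₅* c-commands the anaphor within its binding domain → licit binder.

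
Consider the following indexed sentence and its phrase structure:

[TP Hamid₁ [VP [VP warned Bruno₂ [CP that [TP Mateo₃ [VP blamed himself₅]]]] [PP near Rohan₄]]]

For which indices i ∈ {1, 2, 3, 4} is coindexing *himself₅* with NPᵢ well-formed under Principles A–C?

*himself* is an anaphor, so Principle A applies: it must be bound in its binding domain.
Binding domain of *himself₅*: the embedded TP, whose subject is Mateo₃.
*Hamid₁* c-commands the anaphor but is outside its binding domain → cannot satisfy Principle A.
*Bruno₂* c-commands the anaphor but is outside its binding domain → cannot satisfy Principle A.
*Mateo₃* c-commands the anaphor within its binding domain → licit binder.
*Rohan₄* does not c-command the anaphor → cannot bind it.

{3}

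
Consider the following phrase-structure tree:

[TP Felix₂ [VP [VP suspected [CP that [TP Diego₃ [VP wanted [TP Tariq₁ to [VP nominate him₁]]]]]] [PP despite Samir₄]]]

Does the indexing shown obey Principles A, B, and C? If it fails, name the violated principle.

The two coindexed NPs are *Tariq₁* and *him₁*.
*him₁* is a pronoun. Its binding domain is the embedded TP, whose subject is Tariq₁.
*Tariq₁* c-commands it within that domain and carries the same index.
The pronoun is locally bound → Principle B violation.

Principle B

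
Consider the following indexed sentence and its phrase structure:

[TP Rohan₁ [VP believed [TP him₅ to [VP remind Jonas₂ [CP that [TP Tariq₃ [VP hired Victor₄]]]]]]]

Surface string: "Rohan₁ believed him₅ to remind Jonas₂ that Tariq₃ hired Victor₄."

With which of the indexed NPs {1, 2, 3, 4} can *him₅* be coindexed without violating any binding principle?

none

*him* is a pronoun, so Principle B applies: it must be free in its binding domain.
Binding domain of *him₅*: the matrix TP, whose subject is Rohan₁.
*Rohan₁* c-commands the pronoun within its binding domain → coindexation would violate Principle B.
*Jonas₂*: the pronoun c-commands this R-expression → coindexation would violate Principle C on *Jonas₂*.
*Tariq₃*: the pronoun c-commands this R-expression → coindexation would violate Principle C on *Tariq₃*.
*Victor₄*: the pronoun c-commands this R-expression → coindexation would violate Principle C on *Victor₄*.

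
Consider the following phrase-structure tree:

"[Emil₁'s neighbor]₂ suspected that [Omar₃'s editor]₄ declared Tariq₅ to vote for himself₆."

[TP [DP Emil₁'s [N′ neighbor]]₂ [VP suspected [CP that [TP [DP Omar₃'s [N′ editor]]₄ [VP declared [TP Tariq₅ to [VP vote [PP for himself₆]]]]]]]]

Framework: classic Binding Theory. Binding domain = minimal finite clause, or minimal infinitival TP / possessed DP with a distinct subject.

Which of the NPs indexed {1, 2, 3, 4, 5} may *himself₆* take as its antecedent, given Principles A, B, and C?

*himself* is an anaphor, so Principle A applies: it must be bound in its binding domain.
Binding domain of *himself₆*: the embedded TP, whose subject is Tariq₅.
*Emil₁* does not c-command the anaphor → cannot bind it.
*[Emil₁'s neighbor]₂* c-commands the anaphor but is outside its binding domain → cannot satisfy Principle A.
*Omar₃* does not c-command the anaphor → cannot bind it.
*[Omar₃'s editor]₄* c-commands the anaphor but is outside its binding domain → cannot satisfy Principle A.
*Tariq₅* c-commands the anaphor within its binding domain → licit binder.

{5}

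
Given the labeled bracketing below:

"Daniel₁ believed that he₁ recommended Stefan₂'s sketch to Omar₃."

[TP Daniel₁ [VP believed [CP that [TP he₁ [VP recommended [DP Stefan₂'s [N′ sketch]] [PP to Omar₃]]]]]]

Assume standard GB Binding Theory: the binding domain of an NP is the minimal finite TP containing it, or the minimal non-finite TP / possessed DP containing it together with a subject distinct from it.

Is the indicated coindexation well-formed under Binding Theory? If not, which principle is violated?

The two coindexed NPs are *Daniel₁* and *he₁*.
*he₁* is a pronoun; nothing c-commands it within its binding domain (the embedded TP.), so Principle B holds trivially.
*Daniel₁* is an R-expression; *he₁* does not c-command it, and no other NP shares its index, so Principle C is satisfied.
All principles are respected.

grammatical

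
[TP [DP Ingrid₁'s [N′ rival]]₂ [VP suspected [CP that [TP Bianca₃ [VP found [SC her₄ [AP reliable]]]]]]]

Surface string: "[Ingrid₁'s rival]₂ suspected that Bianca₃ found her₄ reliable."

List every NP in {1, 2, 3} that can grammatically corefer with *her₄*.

*her* is a pronoun, so Principle B applies: it must be free in its binding domain.
Binding domain of *her₄*: the embedded TP, whose subject is Bianca₃.
*Ingrid₁* and the pronoun do not c-command one another → neither Principle B nor Principle C is at stake; coindexation permitted.
*[Ingrid₁'s rival]₂* c-commands the pronoun but from outside its binding domain, and is not c-commanded by it → coindexation permitted.
*Bianca₃* c-commands the pronoun within its binding domain → coindexation would violate Principle B.

{1, 2}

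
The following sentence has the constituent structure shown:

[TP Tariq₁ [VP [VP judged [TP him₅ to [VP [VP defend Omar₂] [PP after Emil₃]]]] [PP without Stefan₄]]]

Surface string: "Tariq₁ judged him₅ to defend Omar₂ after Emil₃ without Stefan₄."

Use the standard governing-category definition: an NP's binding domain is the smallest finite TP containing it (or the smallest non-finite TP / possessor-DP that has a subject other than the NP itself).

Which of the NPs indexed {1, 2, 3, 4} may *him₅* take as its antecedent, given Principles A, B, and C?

{4}

*him* is a pronoun, so Principle B applies: it must be free in its binding domain.
Binding domain of *him₅*: the matrix TP, whose subject is Tariq₁.
*Tariq₁* c-commands the pronoun within its binding domain → coindexation would violate Principle B.
*Omar₂*: the pronoun c-commands this R-expression → coindexation would violate Principle C on *Omar₂*.
*Emil₃*: the pronoun c-commands this R-expression → coindexation would violate Principle C on *Emil₃*.
*Stefan₄* and the pronoun do not c-command one another → neither Principle B nor Principle C is at stake; coindexation permitted.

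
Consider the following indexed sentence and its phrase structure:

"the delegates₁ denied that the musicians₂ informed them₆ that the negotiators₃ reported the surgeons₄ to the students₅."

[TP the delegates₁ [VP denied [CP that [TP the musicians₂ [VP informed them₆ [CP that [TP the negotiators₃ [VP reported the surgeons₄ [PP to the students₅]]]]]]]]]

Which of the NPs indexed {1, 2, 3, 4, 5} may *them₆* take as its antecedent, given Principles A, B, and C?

{1}

*them* is a pronoun, so Principle B applies: it must be free in its binding domain.
Binding domain of *them₆*: the embedded TP, whose subject is the musicians₂.
*the delegates₁* c-commands the pronoun but from outside its binding domain, and is not c-commanded by it → coindexation permitted.
*the musicians₂* c-commands the pronoun within its binding domain → coindexation would violate Principle B.
*the negotiators₃*: the pronoun c-commands this R-expression → coindexation would violate Principle C on *the negotiators₃*.
*the surgeons₄*: the pronoun c-commands this R-expression → coindexation would violate Principle C on *the surgeons₄*.
*the students₅*: the pronoun c-commands this R-expression → coindexation would violate Principle C on *the students₅*.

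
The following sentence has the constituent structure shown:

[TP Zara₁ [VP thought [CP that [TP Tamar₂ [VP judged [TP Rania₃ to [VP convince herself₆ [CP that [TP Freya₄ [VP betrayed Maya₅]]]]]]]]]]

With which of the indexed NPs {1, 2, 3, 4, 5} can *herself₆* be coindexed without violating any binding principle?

{3}

*herself* is an anaphor, so Principle A applies: it must be bound in its binding domain.
Binding domain of *herself₆*: the embedded TP, whose subject is Rania₃.
*Zara₁* c-commands the anaphor but is outside its binding domain → cannot satisfy Principle A.
*Tamar₂* c-commands the anaphor but is outside its binding domain → cannot satisfy Principle A.
*Rania₃* c-commands the anaphor within its binding domain → licit binder.
*Freya₄* does not c-command the anaphor → cannot bind it.
*Maya₅* does not c-command the anaphor → cannot bind it.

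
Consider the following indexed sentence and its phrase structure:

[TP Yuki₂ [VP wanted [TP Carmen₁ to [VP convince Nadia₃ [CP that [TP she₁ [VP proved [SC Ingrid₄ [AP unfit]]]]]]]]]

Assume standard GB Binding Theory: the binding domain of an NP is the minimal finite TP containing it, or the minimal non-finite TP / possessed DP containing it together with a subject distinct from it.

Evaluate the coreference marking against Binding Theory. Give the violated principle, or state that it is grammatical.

The two coindexed NPs are *Carmen₁* and *she₁*.
*she₁* is a pronoun; nothing c-commands it within its binding domain (the embedded TP.), so Principle B holds trivially.
*Carmen₁* is an R-expression; *she₁* does not c-command it, and no other NP shares its index, so Principle C is satisfied.
All principles are respected.

grammatical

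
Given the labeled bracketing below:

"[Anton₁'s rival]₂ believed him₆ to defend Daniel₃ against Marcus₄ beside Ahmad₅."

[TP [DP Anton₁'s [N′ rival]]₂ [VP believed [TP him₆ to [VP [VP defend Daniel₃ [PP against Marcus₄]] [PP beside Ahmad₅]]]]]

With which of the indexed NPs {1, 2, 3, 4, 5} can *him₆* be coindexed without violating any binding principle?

{1}

*him* is a pronoun, so Principle B applies: it must be free in its binding domain.
Binding domain of *him₆*: the matrix TP, whose subject is [Anton₁'s rival]₂.
*Anton₁* and the pronoun do not c-command one another → neither Principle B nor Principle C is at stake; coindexation permitted.
*[Anton₁'s rival]₂* c-commands the pronoun within its binding domain → coindexation would violate Principle B.
*Daniel₃*: the pronoun c-commands this R-expression → coindexation would violate Principle C on *Daniel₃*.
*Marcus₄*: the pronoun c-commands this R-expression → coindexation would violate Principle C on *Marcus₄*.
*Ahmad₅*: the pronoun c-commands this R-expression → coindexation would violate Principle C on *Ahmad₅*.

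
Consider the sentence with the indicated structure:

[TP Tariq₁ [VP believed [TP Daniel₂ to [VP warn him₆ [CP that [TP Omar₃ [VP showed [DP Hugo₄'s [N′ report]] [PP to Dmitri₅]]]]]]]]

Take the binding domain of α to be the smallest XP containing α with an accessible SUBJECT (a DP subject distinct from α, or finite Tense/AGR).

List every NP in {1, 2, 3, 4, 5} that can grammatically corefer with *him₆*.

{1}

*him* is a pronoun, so Principle B applies: it must be free in its binding domain.
Binding domain of *him₆*: the embedded TP, whose subject is Daniel₂.
*Tariq₁* c-commands the pronoun but from outside its binding domain, and is not c-commanded by it → coindexation permitted.
*Daniel₂* c-commands the pronoun within its binding domain → coindexation would violate Principle B.
*Omar₃*: the pronoun c-commands this R-expression → coindexation would violate Principle C on *Omar₃*.
*Hugo₄*: the pronoun c-commands this R-expression → coindexation would violate Principle C on *Hugo₄*.
*Dmitri₅*: the pronoun c-commands this R-expression → coindexation would violate Principle C on *Dmitri₅*.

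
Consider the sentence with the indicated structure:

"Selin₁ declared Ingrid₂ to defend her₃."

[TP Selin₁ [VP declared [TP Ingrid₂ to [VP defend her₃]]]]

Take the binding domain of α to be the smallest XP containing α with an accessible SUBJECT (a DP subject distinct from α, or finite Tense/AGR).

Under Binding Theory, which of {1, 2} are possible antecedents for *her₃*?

{1}

*her* is a pronoun, so Principle B applies: it must be free in its binding domain.
Binding domain of *her₃*: the embedded TP, whose subject is Ingrid₂.
*Selin₁* c-commands the pronoun but from outside its binding domain, and is not c-commanded by it → coindexation permitted.
*Ingrid₂* c-commands the pronoun within its binding domain → coindexation would violate Principle B.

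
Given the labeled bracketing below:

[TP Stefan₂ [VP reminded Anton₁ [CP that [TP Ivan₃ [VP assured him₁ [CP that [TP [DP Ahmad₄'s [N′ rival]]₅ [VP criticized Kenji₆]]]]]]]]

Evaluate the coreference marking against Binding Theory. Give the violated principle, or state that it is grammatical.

The two coindexed NPs are *Anton₁* and *him₁*.
*him₁* is a pronoun; its binding domain is the embedded TP, whose subject is Ivan₃. Within that domain it is c-commanded only by *Ivan₃*, which carries a different index — the pronoun is free locally, so Principle B holds.
*Anton₁* is an R-expression; *him₁* does not c-command it, and no other NP shares its index, so Principle C is satisfied.
All principles are respected.

grammatical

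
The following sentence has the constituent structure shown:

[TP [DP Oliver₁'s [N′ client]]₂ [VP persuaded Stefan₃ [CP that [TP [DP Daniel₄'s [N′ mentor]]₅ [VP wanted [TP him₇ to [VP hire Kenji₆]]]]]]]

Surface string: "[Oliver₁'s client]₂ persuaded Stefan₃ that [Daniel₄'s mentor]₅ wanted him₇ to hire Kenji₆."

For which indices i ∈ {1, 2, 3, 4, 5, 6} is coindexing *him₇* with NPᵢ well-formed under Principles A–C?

*him* is a pronoun, so Principle B applies: it must be free in its binding domain.
Binding domain of *him₇*: the embedded TP, whose subject is [Daniel₄'s mentor]₅.
*Oliver₁* and the pronoun do not c-command one another → neither Principle B nor Principle C is at stake; coindexation permitted.
*[Oliver₁'s client]₂* c-commands the pronoun but from outside its binding domain, and is not c-commanded by it → coindexation permitted.
*Stefan₃* c-commands the pronoun but from outside its binding domain, and is not c-commanded by it → coindexation permitted.
*Daniel₄* and the pronoun do not c-command one another → neither Principle B nor Principle C is at stake; coindexation permitted.
*[Daniel₄'s mentor]₅* c-commands the pronoun within its binding domain → coindexation would violate Principle B.
*Kenji₆*: the pronoun c-commands this R-expression → coindexation would violate Principle C on *Kenji₆*.

{1, 2, 3, 4}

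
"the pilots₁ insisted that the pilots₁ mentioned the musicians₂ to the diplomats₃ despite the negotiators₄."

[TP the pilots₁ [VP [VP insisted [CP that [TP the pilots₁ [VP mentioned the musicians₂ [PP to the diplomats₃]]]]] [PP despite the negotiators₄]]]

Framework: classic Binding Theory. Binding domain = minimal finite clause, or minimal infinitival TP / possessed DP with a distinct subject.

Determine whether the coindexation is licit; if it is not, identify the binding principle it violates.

The two coindexed NPs are *the pilots₁* (the higher occurrence) and *the pilots₁* (the lower occurrence).
*the pilots₁* (the lower occurrence) is an R-expression. Principle C requires it to be free everywhere.
*the pilots₁* (the higher occurrence) c-commands it and carries the same index.
The R-expression is bound → Principle C violation.

Principle C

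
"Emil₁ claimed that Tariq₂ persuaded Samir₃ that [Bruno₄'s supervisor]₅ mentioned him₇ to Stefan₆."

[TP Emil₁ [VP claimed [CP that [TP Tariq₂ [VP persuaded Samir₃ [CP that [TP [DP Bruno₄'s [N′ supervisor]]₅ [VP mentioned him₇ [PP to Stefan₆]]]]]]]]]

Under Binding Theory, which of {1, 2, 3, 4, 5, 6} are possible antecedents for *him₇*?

*him* is a pronoun, so Principle B applies: it must be free in its binding domain.
Binding domain of *him₇*: the embedded TP, whose subject is [Bruno₄'s supervisor]₅.
*Emil₁* c-commands the pronoun but from outside its binding domain, and is not c-commanded by it → coindexation permitted.
*Tariq₂* c-commands the pronoun but from outside its binding domain, and is not c-commanded by it → coindexation permitted.
*Samir₃* c-commands the pronoun but from outside its binding domain, and is not c-commanded by it → coindexation permitted.
*Bruno₄* and the pronoun do not c-command one another → neither Principle B nor Principle C is at stake; coindexation permitted.
*[Bruno₄'s supervisor]₅* c-commands the pronoun within its binding domain → coindexation would violate Principle B.
*Stefan₆*: the pronoun c-commands this R-expression → coindexation would violate Principle C on *Stefan₆*.

{1, 2, 3, 4}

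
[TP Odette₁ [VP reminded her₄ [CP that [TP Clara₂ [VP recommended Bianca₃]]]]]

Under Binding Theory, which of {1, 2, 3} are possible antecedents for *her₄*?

*her* is a pronoun, so Principle B applies: it must be free in its binding domain.
Binding domain of *her₄*: the matrix TP, whose subject is Odette₁.
*Odette₁* c-commands the pronoun within its binding domain → coindexation would violate Principle B.
*Clara₂*: the pronoun c-commands this R-expression → coindexation would violate Principle C on *Clara₂*.
*Bianca₃*: the pronoun c-commands this R-expression → coindexation would violate Principle C on *Bianca₃*.

none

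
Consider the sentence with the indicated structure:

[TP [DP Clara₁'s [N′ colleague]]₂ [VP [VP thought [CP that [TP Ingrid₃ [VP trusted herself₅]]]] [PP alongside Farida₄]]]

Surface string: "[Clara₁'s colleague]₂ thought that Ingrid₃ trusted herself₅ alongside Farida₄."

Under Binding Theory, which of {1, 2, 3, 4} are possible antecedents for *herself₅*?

{3}

*herself* is an anaphor, so Principle A applies: it must be bound in its binding domain.
Binding domain of *herself₅*: the embedded TP, whose subject is Ingrid₃.
*Clara₁* does not c-command the anaphor → cannot bind it.
*[Clara₁'s colleague]₂* c-commands the anaphor but is outside its binding domain → cannot satisfy Principle A.
*Ingrid₃* c-commands the anaphor within its binding domain → licit binder.
*Farida₄* does not c-command the anaphor → cannot bind it.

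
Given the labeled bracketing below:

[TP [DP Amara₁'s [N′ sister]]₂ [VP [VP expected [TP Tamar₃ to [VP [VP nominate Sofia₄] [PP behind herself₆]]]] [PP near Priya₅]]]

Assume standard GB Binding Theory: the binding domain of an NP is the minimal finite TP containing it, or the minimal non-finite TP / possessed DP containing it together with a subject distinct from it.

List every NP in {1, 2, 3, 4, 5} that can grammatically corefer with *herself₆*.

{3}

*herself* is an anaphor, so Principle A applies: it must be bound in its binding domain.
Binding domain of *herself₆*: the embedded TP, whose subject is Tamar₃.
*Amara₁* does not c-command the anaphor → cannot bind it.
*[Amara₁'s sister]₂* c-commands the anaphor but is outside its binding domain → cannot satisfy Principle A.
*Tamar₃* c-commands the anaphor within its binding domain → licit binder.
*Sofia₄* does not c-command the anaphor → cannot bind it.
*Priya₅* does not c-command the anaphor → cannot bind it.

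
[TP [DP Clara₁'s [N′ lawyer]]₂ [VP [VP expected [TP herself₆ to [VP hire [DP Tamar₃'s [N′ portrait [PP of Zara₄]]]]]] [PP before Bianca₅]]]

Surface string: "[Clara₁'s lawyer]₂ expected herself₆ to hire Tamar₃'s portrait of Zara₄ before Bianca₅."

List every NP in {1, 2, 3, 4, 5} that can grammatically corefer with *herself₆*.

{2}

*herself* is an anaphor, so Principle A applies: it must be bound in its binding domain.
Binding domain of *herself₆*: the matrix TP, whose subject is [Clara₁'s lawyer]₂.
*Clara₁* does not c-command the anaphor → cannot bind it.
*[Clara₁'s lawyer]₂* c-commands the anaphor within its binding domain → licit binder.
*Tamar₃* does not c-command the anaphor → cannot bind it.
*Zara₄* does not c-command the anaphor → cannot bind it.
*Bianca₅* does not c-command the anaphor → cannot bind it.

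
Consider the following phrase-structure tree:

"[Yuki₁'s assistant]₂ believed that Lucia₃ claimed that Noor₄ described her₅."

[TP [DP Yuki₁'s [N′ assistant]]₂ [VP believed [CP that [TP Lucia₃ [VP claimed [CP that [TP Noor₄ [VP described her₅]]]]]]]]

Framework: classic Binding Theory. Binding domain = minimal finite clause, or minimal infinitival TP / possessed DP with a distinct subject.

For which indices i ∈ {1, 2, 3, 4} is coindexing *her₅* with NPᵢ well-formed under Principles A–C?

{1, 2, 3}

*her* is a pronoun, so Principle B applies: it must be free in its binding domain.
Binding domain of *her₅*: the embedded TP, whose subject is Noor₄.
*Yuki₁* and the pronoun do not c-command one another → neither Principle B nor Principle C is at stake; coindexation permitted.
*[Yuki₁'s assistant]₂* c-commands the pronoun but from outside its binding domain, and is not c-commanded by it → coindexation permitted.
*Lucia₃* c-commands the pronoun but from outside its binding domain, and is not c-commanded by it → coindexation permitted.
*Noor₄* c-commands the pronoun within its binding domain → coindexation would violate Principle B.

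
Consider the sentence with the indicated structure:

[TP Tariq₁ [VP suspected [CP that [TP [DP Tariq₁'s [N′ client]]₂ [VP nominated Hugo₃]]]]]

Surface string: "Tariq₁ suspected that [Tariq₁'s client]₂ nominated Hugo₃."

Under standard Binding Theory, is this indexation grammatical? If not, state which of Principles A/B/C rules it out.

The two coindexed NPs are *Tariq₁* (the higher occurrence) and *Tariq₁* (the lower occurrence).
*Tariq₁* (the lower occurrence) is an R-expression. Principle C requires it to be free everywhere.
*Tariq₁* (the higher occurrence) c-commands it and carries the same index.
The R-expression is bound → Principle C violation.

Principle C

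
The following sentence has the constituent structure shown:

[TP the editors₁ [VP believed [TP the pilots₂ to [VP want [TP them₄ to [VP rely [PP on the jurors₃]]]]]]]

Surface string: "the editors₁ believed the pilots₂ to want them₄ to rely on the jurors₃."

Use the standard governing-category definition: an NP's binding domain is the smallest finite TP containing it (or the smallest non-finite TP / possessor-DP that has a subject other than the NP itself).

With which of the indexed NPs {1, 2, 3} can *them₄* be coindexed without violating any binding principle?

*them* is a pronoun, so Principle B applies: it must be free in its binding domain.
Binding domain of *them₄*: the embedded TP, whose subject is the pilots₂.
*the editors₁* c-commands the pronoun but from outside its binding domain, and is not c-commanded by it → coindexation permitted.
*the pilots₂* c-commands the pronoun within its binding domain → coindexation would violate Principle B.
*the jurors₃*: the pronoun c-commands this R-expression → coindexation would violate Principle C on *the jurors₃*.

{1}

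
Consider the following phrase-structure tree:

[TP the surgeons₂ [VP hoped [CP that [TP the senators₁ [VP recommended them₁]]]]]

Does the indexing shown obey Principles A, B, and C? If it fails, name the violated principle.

Principle B

The two coindexed NPs are *the senators₁* and *them₁*.
*them₁* is a pronoun. Its binding domain is the embedded TP, whose subject is the senators₁.
*the senators₁* c-commands it within that domain and carries the same index.
The pronoun is locally bound → Principle B violation.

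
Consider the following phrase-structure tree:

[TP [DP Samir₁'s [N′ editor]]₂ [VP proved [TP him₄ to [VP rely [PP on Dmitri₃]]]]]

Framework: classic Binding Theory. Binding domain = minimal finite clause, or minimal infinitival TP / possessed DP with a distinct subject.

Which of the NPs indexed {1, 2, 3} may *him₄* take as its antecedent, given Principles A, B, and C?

*him* is a pronoun, so Principle B applies: it must be free in its binding domain.
Binding domain of *him₄*: the matrix TP, whose subject is [Samir₁'s editor]₂.
*Samir₁* and the pronoun do not c-command one another → neither Principle B nor Principle C is at stake; coindexation permitted.
*[Samir₁'s editor]₂* c-commands the pronoun within its binding domain → coindexation would violate Principle B.
*Dmitri₃*: the pronoun c-commands this R-expression → coindexation would violate Principle C on *Dmitri₃*.

{1}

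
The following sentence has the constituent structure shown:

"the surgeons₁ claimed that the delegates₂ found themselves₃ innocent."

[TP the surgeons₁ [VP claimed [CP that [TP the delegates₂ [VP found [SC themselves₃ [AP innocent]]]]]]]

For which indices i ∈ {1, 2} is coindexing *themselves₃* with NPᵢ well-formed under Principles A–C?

*themselves* is an anaphor, so Principle A applies: it must be bound in its binding domain.
Binding domain of *themselves₃*: the embedded TP, whose subject is the delegates₂.
*the surgeons₁* c-commands the anaphor but is outside its binding domain → cannot satisfy Principle A.
*the delegates₂* c-commands the anaphor within its binding domain → licit binder.

{2}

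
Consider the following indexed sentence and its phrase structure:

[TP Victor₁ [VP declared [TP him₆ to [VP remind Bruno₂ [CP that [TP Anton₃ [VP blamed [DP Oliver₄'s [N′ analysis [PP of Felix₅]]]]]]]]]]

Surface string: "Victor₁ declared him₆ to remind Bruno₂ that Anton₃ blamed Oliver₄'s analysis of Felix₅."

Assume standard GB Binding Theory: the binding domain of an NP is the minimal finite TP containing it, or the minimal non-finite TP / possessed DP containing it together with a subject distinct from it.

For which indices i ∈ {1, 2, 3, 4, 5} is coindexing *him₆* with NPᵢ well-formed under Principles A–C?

*him* is a pronoun, so Principle B applies: it must be free in its binding domain.
Binding domain of *him₆*: the matrix TP, whose subject is Victor₁.
*Victor₁* c-commands the pronoun within its binding domain → coindexation would violate Principle B.
*Bruno₂*: the pronoun c-commands this R-expression → coindexation would violate Principle C on *Bruno₂*.
*Anton₃*: the pronoun c-commands this R-expression → coindexation would violate Principle C on *Anton₃*.
*Oliver₄*: the pronoun c-commands this R-expression → coindexation would violate Principle C on *Oliver₄*.
*Felix₅*: the pronoun c-commands this R-expression → coindexation would violate Principle C on *Felix₅*.

none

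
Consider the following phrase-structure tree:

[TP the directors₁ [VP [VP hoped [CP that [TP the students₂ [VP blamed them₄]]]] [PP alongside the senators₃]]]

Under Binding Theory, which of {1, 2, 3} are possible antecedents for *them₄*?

{1, 3}

*them* is a pronoun, so Principle B applies: it must be free in its binding domain.
Binding domain of *them₄*: the embedded TP, whose subject is the students₂.
*the directors₁* c-commands the pronoun but from outside its binding domain, and is not c-commanded by it → coindexation permitted.
*the students₂* c-commands the pronoun within its binding domain → coindexation would violate Principle B.
*the senators₃* and the pronoun do not c-command one another → neither Principle B nor Principle C is at stake; coindexation permitted.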